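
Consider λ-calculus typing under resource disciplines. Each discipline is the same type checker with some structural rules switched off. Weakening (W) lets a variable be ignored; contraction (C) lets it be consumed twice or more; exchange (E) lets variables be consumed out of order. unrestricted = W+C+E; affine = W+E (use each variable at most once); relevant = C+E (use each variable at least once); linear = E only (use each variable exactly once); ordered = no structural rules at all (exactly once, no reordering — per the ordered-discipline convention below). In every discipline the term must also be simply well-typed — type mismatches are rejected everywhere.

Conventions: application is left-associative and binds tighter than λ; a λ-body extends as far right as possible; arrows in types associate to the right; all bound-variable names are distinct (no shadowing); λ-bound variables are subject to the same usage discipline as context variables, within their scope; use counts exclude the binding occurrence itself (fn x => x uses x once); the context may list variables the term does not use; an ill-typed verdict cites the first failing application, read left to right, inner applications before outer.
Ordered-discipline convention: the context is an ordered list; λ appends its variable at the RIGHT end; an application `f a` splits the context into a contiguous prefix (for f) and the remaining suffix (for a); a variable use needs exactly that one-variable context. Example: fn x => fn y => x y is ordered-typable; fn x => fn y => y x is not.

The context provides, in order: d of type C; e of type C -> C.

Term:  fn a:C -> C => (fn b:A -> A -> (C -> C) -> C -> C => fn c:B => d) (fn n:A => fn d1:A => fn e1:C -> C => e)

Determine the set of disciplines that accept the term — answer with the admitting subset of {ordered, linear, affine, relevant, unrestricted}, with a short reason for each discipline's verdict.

accepted by: affine, unrestricted
usage: d: 1×, e: 1×, a (λ-bound): 0×, b (λ-bound): 0×, c (λ-bound): 0×, n (λ-bound): 0×, d1 (λ-bound): 0×, e1 (λ-bound): 0×
left-to-right use order: d, e
typing: the term checks, with type (C -> C) -> B -> C
ordered ✗ (needs weakening: a, b, c, n, d1, e1 unused)
linear ✗ (needs weakening: a, b, c, n, d1, e1 unused)
affine ✓ (at most one use each (d, e, a, b, c, n, d1, e1))
relevant ✗ (needs weakening: a, b, c, n, d1, e1 unused)
unrestricted ✓ (well-typed at (C -> C) -> B -> C; no restrictions here)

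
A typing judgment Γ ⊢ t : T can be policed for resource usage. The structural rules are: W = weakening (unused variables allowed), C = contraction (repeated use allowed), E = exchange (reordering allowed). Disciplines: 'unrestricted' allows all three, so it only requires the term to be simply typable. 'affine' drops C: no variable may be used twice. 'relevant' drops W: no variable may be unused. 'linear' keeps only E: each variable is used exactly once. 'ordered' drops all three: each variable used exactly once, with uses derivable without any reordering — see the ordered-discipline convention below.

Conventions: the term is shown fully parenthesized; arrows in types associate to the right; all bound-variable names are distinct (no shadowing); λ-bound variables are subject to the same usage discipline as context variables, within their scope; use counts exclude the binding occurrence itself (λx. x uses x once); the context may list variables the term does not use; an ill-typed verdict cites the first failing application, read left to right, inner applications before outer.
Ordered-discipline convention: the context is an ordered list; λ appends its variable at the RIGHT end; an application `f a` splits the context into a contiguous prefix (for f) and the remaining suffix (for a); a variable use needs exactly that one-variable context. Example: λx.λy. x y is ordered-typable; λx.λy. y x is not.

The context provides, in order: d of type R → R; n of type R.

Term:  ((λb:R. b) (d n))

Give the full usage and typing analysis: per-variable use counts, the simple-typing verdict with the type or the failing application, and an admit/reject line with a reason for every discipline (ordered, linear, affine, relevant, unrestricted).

use counts: d: 1; n: 1; b [bound]: 1
uses in reading order: b, d, n
typing: well-typed at R
ordered ✓ (d, n, b once each; derivable with no W/C/E)
linear ✓ (exactly-once usage across d, n, b)
affine ✓ (at most one use each (d, n, b))
relevant ✓ (at least one use each (d, n, b))
unrestricted ✓ (type-checks (R) and nothing is barred)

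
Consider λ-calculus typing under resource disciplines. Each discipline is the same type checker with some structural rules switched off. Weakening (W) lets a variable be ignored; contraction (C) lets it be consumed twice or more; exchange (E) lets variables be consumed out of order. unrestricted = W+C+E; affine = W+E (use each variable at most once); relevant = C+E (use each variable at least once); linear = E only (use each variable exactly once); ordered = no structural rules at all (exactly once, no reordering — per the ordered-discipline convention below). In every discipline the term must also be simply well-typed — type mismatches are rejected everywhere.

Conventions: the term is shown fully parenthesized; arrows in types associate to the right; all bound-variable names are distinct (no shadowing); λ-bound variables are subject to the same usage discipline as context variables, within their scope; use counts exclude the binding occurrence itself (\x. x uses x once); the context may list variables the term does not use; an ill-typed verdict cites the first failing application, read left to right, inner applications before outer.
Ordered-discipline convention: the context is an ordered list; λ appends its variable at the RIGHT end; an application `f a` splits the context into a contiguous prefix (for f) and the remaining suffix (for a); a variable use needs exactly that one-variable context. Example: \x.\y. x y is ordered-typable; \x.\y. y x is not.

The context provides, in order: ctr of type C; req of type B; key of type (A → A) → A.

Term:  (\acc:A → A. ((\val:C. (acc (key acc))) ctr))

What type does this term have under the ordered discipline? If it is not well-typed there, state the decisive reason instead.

not well-typed under ordered — uses contraction: acc ×2; req, val left unused
usage: ctr: 1×, req: 0×, key: 1×, acc (bound): 2×, val (bound): 0×
use order (left to right): acc, key, acc, ctr
typing: ✓ — (A → A) → A
all disciplines: ordered ✗ · linear ✗ · affine ✗ · relevant ✗ · unrestricted ✓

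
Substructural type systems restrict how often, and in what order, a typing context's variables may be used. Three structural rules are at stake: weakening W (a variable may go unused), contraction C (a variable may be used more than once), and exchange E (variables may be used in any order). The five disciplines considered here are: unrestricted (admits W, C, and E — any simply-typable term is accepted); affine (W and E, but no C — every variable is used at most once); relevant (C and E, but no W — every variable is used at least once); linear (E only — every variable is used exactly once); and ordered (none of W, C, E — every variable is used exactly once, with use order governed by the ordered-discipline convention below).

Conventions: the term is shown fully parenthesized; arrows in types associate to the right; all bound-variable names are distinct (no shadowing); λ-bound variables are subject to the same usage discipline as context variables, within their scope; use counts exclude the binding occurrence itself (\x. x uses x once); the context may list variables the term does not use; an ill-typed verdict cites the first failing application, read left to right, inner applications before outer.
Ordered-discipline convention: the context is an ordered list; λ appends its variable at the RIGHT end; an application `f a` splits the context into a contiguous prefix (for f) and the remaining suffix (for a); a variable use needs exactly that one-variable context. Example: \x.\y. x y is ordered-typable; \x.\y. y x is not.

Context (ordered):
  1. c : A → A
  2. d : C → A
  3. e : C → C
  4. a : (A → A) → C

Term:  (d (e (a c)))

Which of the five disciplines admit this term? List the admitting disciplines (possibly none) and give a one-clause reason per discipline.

accepted by: linear, affine, relevant, unrestricted
counts: c ×1, d ×1, e ×1, a ×1
left-to-right use order: d, e, a, c
typing: the term checks, with type A
ordered ✗ (use order d, e, a, c needs exchange)
linear ✓ (single use per variable (c, d, e, a))
affine ✓ (c, d, e, a: no repeats, contraction unneeded)
relevant ✓ (at least one use each (c, d, e, a))
unrestricted ✓ (typability at A is all that's needed)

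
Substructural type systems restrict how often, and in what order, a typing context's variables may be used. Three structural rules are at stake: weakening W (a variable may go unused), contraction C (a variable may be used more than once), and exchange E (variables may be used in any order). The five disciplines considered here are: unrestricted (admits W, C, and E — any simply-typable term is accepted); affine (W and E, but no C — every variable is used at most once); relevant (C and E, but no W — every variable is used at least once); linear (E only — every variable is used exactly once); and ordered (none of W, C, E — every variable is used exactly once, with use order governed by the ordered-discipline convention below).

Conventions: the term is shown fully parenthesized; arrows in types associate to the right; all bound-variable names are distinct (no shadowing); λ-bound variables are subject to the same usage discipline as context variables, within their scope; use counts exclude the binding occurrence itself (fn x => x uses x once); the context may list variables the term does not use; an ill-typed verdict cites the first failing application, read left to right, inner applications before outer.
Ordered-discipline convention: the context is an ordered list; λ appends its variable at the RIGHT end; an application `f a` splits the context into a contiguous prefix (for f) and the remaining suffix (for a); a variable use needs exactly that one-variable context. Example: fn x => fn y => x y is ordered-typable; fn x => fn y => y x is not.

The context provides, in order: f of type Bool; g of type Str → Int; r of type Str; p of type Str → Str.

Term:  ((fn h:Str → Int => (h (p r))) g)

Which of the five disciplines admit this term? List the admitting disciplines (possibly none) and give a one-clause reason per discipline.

admitted in: affine, unrestricted
usage: f=0, g=1, r=1, p=1, h (λ-bound)=1
uses in reading order: h, p, r, g
typing: ✓ — Int
ordered: ✗ — unused: f — weakening required
linear: ✗ — unused: f — weakening required
affine: ✓ — f, g, r, p, h: no repeats, contraction unneeded
relevant: ✗ — unused: f — weakening required
unrestricted: ✓ — simply typable at Int; W, C, E all held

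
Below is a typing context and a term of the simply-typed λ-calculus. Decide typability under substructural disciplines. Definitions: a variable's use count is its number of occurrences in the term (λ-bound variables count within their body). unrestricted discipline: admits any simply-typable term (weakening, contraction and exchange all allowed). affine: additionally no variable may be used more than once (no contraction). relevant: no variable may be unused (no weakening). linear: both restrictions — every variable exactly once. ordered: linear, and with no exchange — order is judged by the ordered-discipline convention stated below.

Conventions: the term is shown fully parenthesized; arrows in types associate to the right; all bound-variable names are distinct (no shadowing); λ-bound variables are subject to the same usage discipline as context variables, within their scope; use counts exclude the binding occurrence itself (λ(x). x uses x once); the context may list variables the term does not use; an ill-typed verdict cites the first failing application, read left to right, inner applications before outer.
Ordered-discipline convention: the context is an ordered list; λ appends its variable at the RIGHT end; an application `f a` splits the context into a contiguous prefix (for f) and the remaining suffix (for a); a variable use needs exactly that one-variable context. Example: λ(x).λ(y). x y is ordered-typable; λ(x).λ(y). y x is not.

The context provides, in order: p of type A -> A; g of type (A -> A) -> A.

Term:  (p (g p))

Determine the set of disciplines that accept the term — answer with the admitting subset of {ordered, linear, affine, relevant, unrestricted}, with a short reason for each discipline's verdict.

admitted in: relevant, unrestricted
usage: p: 2; g: 1
left-to-right use order: p, g, p
typing: the term checks, with type A
ordered: ✗ — repeated use of p ×2
linear: ✗ — repeated use of p ×2
affine: ✗ — repeated use of p ×2
relevant: ✓ — p, g: all used, weakening unneeded
unrestricted: ✓ — well-typed at A; no restrictions here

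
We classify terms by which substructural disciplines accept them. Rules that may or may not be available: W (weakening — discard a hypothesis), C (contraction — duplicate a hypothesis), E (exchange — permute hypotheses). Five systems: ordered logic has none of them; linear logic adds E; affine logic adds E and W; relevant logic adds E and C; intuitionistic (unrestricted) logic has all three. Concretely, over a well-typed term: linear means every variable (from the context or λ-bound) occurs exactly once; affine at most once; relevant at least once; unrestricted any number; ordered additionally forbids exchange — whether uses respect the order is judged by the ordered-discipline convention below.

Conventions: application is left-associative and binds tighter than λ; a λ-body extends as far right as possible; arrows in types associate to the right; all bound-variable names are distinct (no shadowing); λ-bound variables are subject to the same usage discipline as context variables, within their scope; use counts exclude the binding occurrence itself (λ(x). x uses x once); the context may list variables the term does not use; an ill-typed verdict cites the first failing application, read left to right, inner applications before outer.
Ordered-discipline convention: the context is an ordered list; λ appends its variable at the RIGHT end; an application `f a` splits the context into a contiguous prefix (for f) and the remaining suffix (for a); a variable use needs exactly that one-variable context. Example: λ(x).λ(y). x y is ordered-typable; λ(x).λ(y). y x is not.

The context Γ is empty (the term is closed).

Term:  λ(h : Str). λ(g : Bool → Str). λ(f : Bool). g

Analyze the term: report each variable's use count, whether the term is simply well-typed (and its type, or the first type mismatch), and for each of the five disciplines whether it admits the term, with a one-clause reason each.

use counts: h (bound): 0, g (bound): 1, f (bound): 0
order of uses: g
typing: well-typed — term : Str → (Bool → Str) → Bool → Bool → Str
ordered: ✗, unused: h, f — weakening required
linear: ✗, unused: h, f — weakening required
affine: ✓, at most one use each (h, g, f)
relevant: ✗, unused: h, f — weakening required
unrestricted: ✓, simply typable at Str → (Bool → Str) → Bool → Bool → Str; W, C, E all held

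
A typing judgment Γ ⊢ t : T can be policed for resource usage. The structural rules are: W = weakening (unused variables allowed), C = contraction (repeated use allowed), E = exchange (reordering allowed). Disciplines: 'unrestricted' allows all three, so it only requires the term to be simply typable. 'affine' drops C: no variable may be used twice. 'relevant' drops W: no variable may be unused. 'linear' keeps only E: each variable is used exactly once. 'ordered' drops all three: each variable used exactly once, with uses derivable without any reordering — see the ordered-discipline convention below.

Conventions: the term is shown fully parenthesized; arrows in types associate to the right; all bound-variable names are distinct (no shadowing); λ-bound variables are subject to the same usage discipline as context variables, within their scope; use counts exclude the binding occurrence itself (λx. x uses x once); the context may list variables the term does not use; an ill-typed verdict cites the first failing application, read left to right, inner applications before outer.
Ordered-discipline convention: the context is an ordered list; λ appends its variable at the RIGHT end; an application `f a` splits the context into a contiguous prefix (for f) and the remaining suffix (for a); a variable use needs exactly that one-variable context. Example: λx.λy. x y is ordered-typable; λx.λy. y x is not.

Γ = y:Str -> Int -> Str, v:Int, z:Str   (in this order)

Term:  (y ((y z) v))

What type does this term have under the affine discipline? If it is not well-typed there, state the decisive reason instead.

not well-typed under affine — repeated use of y ×2
counts: y: 2, v: 1, z: 1
uses in reading order: y, y, z, v
typing: the term checks, with type Int -> Str
summary: ordered ✗ | linear ✗ | affine ✗ | relevant ✓ | unrestricted ✓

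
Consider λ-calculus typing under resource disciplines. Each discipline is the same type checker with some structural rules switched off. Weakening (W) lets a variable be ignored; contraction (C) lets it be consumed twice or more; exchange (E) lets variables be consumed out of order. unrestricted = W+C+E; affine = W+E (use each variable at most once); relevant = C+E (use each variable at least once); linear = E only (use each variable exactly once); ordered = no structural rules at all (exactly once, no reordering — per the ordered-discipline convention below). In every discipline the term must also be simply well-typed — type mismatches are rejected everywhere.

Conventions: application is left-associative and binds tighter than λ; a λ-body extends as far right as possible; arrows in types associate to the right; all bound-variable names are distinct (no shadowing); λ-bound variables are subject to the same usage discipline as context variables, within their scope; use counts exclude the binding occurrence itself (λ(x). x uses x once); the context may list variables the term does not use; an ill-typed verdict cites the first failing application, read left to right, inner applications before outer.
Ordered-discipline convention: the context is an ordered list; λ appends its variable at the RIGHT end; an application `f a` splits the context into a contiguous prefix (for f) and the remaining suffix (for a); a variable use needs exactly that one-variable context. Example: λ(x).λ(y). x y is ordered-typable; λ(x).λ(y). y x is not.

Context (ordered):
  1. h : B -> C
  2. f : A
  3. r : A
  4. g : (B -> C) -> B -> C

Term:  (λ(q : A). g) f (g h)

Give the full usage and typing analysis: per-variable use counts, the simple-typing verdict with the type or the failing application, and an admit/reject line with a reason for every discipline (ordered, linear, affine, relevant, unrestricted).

usage: h: 1, f: 1, r: 0, g: 2, q [bound]: 0
left-to-right use order: g, f, g, h
typing: well-typed at B -> C
ordered: ✗, uses contraction: g ×2; r, q left unused
linear: ✗, uses contraction: g ×2; r, q left unused
affine: ✗, uses contraction: g ×2
relevant: ✗, r, q left unused
unrestricted: ✓, typability at B -> C is all that's needed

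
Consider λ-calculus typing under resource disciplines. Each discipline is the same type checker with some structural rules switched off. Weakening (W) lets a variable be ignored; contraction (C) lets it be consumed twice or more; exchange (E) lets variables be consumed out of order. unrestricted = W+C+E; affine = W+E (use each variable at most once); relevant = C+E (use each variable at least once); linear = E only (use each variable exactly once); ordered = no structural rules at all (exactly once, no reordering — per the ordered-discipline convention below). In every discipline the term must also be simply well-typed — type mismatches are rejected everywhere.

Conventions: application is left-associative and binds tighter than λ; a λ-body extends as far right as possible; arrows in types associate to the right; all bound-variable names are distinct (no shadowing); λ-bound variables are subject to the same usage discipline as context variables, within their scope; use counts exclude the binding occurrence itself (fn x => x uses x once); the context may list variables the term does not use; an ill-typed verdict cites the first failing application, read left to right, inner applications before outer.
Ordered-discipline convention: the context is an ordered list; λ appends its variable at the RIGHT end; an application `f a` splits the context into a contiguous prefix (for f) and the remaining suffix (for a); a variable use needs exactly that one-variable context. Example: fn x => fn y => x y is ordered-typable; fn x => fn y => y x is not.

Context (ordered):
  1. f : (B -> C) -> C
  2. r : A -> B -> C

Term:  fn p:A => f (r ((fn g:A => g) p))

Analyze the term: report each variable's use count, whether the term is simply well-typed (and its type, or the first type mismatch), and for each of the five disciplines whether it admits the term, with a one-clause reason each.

variable uses: f: 1×, r: 1×, p (bound): 1×, g (bound): 1×
left-to-right use order: f, r, g, p
typing: well-typed — term : A -> C
ordered: ✓, f, r, p, g: once each, no exchange needed
linear: ✓, single use per variable (f, r, p, g)
affine: ✓, none of f, r, p, g used more than once
relevant: ✓, f, r, p, g: all used, weakening unneeded
unrestricted: ✓, typability at A -> C is all that's needed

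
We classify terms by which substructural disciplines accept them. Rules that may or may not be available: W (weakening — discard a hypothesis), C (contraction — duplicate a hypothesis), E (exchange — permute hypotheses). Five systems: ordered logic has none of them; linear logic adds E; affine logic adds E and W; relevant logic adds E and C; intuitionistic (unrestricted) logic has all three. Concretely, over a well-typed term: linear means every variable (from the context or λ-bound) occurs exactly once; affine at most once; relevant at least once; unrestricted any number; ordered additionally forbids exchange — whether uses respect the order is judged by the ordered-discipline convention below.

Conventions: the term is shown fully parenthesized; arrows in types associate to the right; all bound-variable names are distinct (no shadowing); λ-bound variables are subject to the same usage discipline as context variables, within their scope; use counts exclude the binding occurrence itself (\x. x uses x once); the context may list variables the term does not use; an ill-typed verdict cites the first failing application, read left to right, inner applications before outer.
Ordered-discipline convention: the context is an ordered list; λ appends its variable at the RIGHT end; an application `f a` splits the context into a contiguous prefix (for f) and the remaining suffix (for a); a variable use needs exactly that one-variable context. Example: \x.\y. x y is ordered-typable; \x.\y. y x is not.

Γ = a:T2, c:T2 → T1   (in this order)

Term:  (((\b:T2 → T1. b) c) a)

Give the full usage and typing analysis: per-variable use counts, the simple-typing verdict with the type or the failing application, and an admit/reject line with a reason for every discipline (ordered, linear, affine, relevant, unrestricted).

variable uses: a: 1, c: 1, b [bound]: 1
use order (left to right): b, c, a
typing: well-typed at T1
ordered: ✗, no ordered split (uses run b, c, a)
linear: ✓, each of a, c, b used exactly once
affine: ✓, at most one use each (a, c, b)
relevant: ✓, none of a, c, b goes unused
unrestricted: ✓, typability at T1 is all that's needed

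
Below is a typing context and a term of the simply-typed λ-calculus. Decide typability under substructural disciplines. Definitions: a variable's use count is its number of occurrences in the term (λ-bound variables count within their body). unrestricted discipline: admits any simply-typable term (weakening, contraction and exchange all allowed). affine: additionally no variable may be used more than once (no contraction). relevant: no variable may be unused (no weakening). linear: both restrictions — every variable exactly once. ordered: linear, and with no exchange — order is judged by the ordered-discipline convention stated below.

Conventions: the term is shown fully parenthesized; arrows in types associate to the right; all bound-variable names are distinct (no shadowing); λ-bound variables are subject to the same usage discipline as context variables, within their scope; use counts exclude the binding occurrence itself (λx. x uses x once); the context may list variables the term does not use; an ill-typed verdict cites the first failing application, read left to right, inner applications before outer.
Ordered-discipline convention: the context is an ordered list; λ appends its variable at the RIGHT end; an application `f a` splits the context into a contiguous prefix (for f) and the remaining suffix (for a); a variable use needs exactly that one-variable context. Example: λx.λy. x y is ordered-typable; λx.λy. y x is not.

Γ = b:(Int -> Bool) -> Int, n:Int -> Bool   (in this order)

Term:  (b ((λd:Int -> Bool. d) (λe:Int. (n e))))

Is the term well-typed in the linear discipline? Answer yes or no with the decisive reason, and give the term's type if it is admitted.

yes — each of b, n, d, e used exactly once; term : Int
variable uses: b ×1; n ×1; d [bound] ×1; e [bound] ×1
left-to-right use order: b, d, n, e
typing: ✓ — Int
summary: ordered ✓, linear ✓, affine ✓, relevant ✓, unrestricted ✓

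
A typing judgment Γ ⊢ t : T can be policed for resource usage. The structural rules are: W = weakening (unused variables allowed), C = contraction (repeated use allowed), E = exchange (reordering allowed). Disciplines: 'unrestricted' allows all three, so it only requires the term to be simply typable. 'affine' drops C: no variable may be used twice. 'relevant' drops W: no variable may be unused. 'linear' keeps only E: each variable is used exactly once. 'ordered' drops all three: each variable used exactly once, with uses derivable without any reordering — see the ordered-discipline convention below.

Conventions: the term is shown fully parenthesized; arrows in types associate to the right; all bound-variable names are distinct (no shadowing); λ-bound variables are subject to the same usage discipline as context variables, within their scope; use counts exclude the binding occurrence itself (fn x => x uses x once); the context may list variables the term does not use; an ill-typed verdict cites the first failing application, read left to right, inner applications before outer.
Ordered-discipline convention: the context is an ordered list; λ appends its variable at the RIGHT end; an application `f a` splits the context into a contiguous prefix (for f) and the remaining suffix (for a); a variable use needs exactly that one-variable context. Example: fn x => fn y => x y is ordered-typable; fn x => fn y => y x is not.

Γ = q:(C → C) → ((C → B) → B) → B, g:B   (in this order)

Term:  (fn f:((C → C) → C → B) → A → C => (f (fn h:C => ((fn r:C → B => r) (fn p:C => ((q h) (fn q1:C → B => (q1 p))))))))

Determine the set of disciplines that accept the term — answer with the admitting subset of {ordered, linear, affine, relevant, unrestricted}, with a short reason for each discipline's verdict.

admitted by: none
use counts: q ×1, g ×0, f (bound) ×1, h (bound) ×1, r (bound) ×1, p (bound) ×1, q1 (bound) ×1
left-to-right use order: f, r, q, h, q1, p
typing: ill-typed: an argument C mismatches the expected C → C
ordered ✗ (fails simple typing)
linear ✗ (a type mismatch blocks all five)
affine ✗ (the type mismatch rejects it)
relevant ✗ (not simply typable)
unrestricted ✗ (fails simple typing)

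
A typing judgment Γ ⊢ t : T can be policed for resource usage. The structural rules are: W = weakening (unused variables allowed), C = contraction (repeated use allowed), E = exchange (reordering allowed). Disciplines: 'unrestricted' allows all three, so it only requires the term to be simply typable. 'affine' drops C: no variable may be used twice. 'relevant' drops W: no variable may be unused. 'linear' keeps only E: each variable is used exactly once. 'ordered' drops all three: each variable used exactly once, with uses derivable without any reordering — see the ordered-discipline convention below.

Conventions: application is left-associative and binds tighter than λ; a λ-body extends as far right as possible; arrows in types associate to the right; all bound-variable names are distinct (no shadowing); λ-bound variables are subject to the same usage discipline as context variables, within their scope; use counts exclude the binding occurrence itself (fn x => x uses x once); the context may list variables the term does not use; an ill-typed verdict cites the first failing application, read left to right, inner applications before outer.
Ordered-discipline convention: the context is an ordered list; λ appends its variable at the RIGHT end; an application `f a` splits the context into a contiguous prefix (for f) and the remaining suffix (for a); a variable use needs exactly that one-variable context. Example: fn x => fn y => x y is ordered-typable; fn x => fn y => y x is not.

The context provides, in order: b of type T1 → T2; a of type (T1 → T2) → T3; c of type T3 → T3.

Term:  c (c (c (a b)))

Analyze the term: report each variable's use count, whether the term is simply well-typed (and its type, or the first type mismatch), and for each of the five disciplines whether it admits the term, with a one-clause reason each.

use counts: b: 1×; a: 1×; c: 3×
order of uses: c, c, c, a, b
typing: well-typed — term : T3
ordered: ✗, needs contraction — c ×3
linear: ✗, needs contraction — c ×3
affine: ✗, needs contraction — c ×3
relevant: ✓, b, a, c: all used, weakening unneeded
unrestricted: ✓, simply typable at T3; W, C, E all held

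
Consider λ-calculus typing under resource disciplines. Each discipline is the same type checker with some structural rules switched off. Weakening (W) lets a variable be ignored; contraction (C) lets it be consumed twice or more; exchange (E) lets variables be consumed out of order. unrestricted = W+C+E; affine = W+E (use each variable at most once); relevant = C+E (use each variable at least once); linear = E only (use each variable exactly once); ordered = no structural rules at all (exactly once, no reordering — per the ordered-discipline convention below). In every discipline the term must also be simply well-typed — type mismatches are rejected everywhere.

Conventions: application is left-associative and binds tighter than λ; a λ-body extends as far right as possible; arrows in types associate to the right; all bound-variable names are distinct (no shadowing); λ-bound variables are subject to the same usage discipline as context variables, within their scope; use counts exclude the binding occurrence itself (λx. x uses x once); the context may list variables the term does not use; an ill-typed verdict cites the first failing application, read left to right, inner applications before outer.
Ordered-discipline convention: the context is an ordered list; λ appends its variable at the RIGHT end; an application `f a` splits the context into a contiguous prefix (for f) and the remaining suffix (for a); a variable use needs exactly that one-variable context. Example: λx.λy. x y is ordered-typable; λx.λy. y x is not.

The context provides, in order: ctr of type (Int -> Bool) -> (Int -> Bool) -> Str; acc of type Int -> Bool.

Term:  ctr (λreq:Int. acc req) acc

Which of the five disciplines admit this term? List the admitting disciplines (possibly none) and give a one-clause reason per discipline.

admitted by: relevant, unrestricted
use counts: ctr: 1×, acc: 2×, req (bound): 1×
use order (left to right): ctr, acc, req, acc
typing: ✓ — Str
ordered ✗ (needs contraction — acc ×2)
linear ✗ (needs contraction — acc ×2)
affine ✗ (needs contraction — acc ×2)
relevant ✓ (ctr, acc, req: all used, weakening unneeded)
unrestricted ✓ (well-typed at Str; no restrictions here)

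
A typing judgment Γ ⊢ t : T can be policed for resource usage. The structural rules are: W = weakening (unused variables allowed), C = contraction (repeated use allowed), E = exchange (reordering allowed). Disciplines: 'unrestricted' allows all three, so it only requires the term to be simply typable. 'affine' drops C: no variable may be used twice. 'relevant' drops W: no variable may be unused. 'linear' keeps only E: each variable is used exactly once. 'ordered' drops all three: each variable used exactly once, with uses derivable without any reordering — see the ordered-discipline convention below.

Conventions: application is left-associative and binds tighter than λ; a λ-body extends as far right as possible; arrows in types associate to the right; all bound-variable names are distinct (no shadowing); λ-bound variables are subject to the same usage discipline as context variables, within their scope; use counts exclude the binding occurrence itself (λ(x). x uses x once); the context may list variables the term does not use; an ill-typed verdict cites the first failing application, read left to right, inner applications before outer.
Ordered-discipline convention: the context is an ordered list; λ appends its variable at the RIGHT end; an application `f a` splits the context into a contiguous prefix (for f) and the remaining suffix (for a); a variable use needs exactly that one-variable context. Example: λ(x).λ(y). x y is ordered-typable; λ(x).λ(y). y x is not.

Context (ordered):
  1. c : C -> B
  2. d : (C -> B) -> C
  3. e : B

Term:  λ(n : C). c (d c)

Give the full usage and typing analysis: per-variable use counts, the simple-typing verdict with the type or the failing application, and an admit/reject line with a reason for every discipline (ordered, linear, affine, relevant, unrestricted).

variable uses: c=2, d=1, e=0, n [bound]=0
uses in reading order: c, d, c
typing: well-typed at C -> B
ordered: ✗ — uses contraction: c ×2; unused: e, n — weakening required
linear: ✗ — uses contraction: c ×2; unused: e, n — weakening required
affine: ✗ — uses contraction: c ×2
relevant: ✗ — unused: e, n — weakening required
unrestricted: ✓ — simply typable at C -> B; W, C, E all held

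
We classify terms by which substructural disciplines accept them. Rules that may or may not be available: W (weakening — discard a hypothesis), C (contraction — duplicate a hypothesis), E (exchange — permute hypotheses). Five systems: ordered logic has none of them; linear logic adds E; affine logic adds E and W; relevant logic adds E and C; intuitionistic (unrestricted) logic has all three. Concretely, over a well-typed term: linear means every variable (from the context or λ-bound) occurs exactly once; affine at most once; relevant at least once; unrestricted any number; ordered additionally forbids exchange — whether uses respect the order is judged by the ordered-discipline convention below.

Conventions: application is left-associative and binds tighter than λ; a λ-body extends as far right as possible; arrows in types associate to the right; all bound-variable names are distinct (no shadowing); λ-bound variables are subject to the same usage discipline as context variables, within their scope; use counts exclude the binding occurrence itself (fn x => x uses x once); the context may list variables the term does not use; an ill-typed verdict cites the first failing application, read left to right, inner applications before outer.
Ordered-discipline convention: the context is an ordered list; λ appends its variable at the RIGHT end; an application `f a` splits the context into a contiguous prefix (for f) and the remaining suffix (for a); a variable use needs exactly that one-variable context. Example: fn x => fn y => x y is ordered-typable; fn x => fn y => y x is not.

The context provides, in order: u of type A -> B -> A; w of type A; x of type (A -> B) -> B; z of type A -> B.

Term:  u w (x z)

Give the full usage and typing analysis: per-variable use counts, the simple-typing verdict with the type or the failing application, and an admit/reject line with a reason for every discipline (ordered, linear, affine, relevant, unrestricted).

counts: u: 1×, w: 1×, x: 1×, z: 1×
left-to-right use order: u, w, x, z
typing: the term checks, with type A
ordered: ✓, u, w, x, z once each; derivable with no W/C/E
linear: ✓, u, w, x, z: one use apiece
affine: ✓, u, w, x, z: no repeats, contraction unneeded
relevant: ✓, at least one use each (u, w, x, z)
unrestricted: ✓, typability at A is all that's needed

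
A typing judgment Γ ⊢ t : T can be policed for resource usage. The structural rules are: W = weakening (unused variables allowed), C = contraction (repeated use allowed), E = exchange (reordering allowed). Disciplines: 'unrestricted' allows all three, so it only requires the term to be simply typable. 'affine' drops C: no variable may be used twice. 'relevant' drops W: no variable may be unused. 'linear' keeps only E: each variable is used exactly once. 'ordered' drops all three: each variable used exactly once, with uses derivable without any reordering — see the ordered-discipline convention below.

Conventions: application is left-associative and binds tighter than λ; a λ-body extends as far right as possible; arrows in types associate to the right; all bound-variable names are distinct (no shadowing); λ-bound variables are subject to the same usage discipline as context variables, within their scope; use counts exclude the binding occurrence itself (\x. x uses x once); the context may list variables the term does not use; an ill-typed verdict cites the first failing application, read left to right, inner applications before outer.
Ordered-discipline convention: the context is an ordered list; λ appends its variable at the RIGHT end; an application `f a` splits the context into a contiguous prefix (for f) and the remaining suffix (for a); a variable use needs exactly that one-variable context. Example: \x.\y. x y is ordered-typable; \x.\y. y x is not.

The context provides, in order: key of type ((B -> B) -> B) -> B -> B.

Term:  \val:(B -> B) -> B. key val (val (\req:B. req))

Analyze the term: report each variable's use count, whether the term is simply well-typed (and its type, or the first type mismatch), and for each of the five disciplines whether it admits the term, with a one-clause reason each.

variable uses: key ×1, val (bound) ×2, req (bound) ×1
left-to-right use order: key, val, val, req
typing: ✓ — ((B -> B) -> B) -> B
ordered ✗ (val ×2 used more than once (contraction))
linear ✗ (val ×2 used more than once (contraction))
affine ✗ (val ×2 used more than once (contraction))
relevant ✓ (none of key, val, req goes unused)
unrestricted ✓ (typability at ((B -> B) -> B) -> B is all that's needed)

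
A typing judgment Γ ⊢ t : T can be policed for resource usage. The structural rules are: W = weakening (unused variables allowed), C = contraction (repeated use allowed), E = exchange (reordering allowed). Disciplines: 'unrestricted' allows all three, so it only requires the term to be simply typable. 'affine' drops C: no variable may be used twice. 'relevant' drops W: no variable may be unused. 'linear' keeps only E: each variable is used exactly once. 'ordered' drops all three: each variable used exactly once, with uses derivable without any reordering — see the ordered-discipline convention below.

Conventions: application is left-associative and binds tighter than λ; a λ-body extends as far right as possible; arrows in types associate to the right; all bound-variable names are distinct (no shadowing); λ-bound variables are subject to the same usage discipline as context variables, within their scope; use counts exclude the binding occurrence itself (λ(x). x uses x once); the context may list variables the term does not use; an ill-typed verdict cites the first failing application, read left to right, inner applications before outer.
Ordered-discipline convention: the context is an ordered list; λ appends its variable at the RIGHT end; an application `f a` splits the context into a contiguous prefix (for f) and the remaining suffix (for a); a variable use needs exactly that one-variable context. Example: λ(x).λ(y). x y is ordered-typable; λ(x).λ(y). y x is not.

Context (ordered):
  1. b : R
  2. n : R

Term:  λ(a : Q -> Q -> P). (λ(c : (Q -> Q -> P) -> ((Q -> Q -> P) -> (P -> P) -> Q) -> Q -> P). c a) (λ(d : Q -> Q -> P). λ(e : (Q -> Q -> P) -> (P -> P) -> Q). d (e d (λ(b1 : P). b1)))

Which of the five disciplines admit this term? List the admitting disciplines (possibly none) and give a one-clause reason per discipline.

admitting disciplines: unrestricted
usage: b=0, n=0, a [bound]=1, c [bound]=1, d [bound]=2, e [bound]=1, b1 [bound]=1
order of uses: c, a, d, e, d, b1
typing: the term checks, with type (Q -> Q -> P) -> ((Q -> Q -> P) -> (P -> P) -> Q) -> Q -> P
ordered: ✗ — uses contraction: d ×2; needs weakening: b, n unused
linear: ✗ — uses contraction: d ×2; needs weakening: b, n unused
affine: ✗ — uses contraction: d ×2
relevant: ✗ — needs weakening: b, n unused
unrestricted: ✓ — type-checks ((Q -> Q -> P) -> ((Q -> Q -> P) -> (P -> P) -> Q) -> Q -> P) and nothing is barred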